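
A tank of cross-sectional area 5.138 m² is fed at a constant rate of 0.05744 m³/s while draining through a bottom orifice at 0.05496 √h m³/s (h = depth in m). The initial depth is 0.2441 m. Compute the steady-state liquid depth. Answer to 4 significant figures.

1.092 m

Level balance: A dh/dt = 0.05744 − 0.05496 √h. Setting dh/dt = 0:
Q_in = 0.05496 √h_ss ⇒ √h_ss = 0.05744/0.05496 = 1.04512.
h_ss = 1.04512² = 1.09228 m. (Since h₀ = 0.2441 m < h_ss, the level will rise toward this value.)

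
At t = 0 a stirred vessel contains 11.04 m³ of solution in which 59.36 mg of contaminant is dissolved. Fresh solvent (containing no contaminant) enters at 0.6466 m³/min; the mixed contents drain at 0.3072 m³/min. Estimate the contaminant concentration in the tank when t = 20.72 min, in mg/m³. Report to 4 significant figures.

Let m(t) be the amount of contaminant. Volume: V(t) = V₀ + (Q_in − Q_out) t = 11.04 + 0.339400 t; V(20.72) = 18.0724 m³.
No contaminant enters, so dm/dt = −Q_out · (m/V).
Separate: dm/m = −Q_out dt/V(t) ⇒ ln(m/m₀) = −(Q_out/(Q_in−Q_out)) ln(V/V₀).
m = m₀ (V₀/V)^(Q_out/(Q_in−Q_out)) = 59.36 × (11.04/18.0724)^(0.905127) = 37.9975 mg.
C = m/V = 37.9975/18.0724 = 2.10252 mg/m³.

2.103 mg/m³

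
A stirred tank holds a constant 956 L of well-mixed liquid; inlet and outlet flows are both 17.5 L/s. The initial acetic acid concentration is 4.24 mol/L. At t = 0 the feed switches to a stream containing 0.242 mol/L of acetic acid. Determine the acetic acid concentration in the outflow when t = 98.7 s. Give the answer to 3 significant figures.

0.898 mol/L

Unsteady species balance (constant V, well mixed): V dC/dt = Q(C_in − C).
So dC/dt = (C_in − C)/τ with τ = V/Q = 956/17.5 = 54.629 s.
C approaches C_in exponentially: C(t) = C_in + (C₀ − C_in) e^(−t/τ).
C(98.7) = 0.242 + (4.24 − 0.242)·e^(−98.7/54.629) = 0.242 + (3.9980)·0.16419 = 0.89842 mol/L.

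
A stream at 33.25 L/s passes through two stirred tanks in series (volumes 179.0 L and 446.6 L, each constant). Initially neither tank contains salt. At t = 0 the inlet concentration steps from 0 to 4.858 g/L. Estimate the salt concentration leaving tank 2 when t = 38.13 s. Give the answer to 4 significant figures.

Species balance on tank i: dCᵢ/dt = (Cᵢ₋₁ − Cᵢ)/τᵢ with τᵢ = Vᵢ/Q.
τ₁ = 179.0/33.25 = 5.38346 s; τ₂ = 446.6/33.25 = 13.4316 s.
Solving the cascade with C₁(0)=C₂(0)=0 gives C₂(t) = C_in[1 − (τ₁ e^(−t/τ₁) − τ₂ e^(−t/τ₂))/(τ₁ − τ₂)].
At t = 38.13: e^(−t/τ₁) = 0.000839413, e^(−t/τ₂) = 0.0584939.
C₂ = 4.858·[1 − (5.38346·0.000839413 − 13.4316·0.0584939)/(-8.04812)] = 4.858·0.902940 = 4.38648 g/L.

4.386 g/L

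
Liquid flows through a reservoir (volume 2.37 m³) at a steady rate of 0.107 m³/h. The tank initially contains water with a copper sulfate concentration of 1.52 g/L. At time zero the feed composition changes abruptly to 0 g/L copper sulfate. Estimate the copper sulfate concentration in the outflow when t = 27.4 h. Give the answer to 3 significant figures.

Accumulation = in − out for the solute gives V dC/dt = Q(C_in − C).
Time constant τ = V/Q = 2.37/0.107 = 22.150 h.
Solution: C(t) = C_in + (C₀ − C_in) e^(−t/τ).
C(27.4) = 0 + (1.52 − 0)·e^(−27.4/22.150) = 0 + (1.5200)·0.29024 = 0.44117 g/L.

0.441 g/L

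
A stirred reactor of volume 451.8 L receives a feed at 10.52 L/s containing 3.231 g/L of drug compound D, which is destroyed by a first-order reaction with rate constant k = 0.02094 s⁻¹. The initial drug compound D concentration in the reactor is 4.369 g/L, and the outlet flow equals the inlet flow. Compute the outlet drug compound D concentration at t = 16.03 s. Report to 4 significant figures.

Species balance: V dC/dt = Q C_in − Q C − k V C.
dC/dt = (Q/V) C_in − (Q/V + k) C; effective rate a = Q/V + k = 0.0232846 + 0.02094 = 0.0442246 s⁻¹.
C_ss = Q C_in/(Q + kV) = 1.70115 g/L; C(t) = C_ss + (C₀ − C_ss) e^(−a t).
C(16.03) = 1.70115 + (2.66785)·e^(−0.0442246·16.03) = 1.70115 + (2.66785)·0.492175 = 3.01420 g/L.

3.014 g/L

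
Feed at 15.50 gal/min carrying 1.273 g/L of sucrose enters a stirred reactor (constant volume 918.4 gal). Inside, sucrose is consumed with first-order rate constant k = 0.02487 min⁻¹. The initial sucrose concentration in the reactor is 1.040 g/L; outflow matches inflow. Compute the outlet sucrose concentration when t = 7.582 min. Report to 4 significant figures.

0.8975 g/L

V dC/dt = Q(C_in − C) − k V C.
This is linear with rate a = Q/V + k = 0.0417472 min⁻¹.
C_ss = Q C_in/(Q + kV) = 0.514637 g/L; C(t) = C_ss + (C₀ − C_ss) e^(−a t).
C(7.582) = 0.514637 + (0.525363)·e^(−0.0417472·7.582) = 0.514637 + (0.525363)·0.728675 = 0.897456 g/L.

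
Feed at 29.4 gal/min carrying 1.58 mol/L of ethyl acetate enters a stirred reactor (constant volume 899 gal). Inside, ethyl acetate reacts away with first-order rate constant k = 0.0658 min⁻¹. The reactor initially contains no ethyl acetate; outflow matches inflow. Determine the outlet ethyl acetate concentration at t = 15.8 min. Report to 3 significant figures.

V dC/dt = Q(C_in − C) − k V C.
This is linear with rate a = Q/V + k = 0.098503 min⁻¹.
C_ss = Q C_in/(Q + kV) = 0.52456 mol/L; C(t) = C_ss + (C₀ − C_ss) e^(−a t).
C(15.8) = 0.52456 + (-0.52456)·e^(−0.098503·15.8) = 0.52456 + (-0.52456)·0.21091 = 0.41393 mol/L.

0.414 mol/L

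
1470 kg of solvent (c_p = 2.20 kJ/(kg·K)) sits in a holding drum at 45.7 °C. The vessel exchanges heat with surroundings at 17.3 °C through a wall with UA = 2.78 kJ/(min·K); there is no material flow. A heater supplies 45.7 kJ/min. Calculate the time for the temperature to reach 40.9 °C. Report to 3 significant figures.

597 min

First-law balance (no shaft work): M c_p dT/dt = −UA(T − T_amb) + Q̇.
τ = M c_p/UA = 1163.3 min; T_ss = T_amb + Q̇/UA = 17.3 + 45.7/2.78 = 33.739 °C.
T(t) = T_ss + (T₀ − T_ss)e^(−t/τ); set T = 40.9:
t = −τ ln[(T − T_ss)/(T₀ − T_ss)] = −1163.3 · ln(0.59870) = 596.77 min.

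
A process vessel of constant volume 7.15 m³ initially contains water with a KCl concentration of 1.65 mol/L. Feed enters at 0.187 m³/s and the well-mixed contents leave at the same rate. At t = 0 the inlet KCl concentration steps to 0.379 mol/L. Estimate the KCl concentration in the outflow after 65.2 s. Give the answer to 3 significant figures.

Accumulation = in − out for the solute gives V dC/dt = Q(C_in − C).
So dC/dt = (C_in − C)/τ with τ = V/Q = 7.15/0.187 = 38.235 s.
Solution: C(t) = C_in + (C₀ − C_in) e^(−t/τ).
C(65.2) = 0.379 + (1.65 − 0.379)·e^(−65.2/38.235) = 0.379 + (1.2710)·0.18173 = 0.60998 mol/L.

0.610 mol/L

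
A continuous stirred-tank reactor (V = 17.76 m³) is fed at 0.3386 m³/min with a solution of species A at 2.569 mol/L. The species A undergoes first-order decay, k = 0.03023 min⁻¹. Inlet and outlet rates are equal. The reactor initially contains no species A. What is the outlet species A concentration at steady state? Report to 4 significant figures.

0.9936 mol/L

Species balance: V dC/dt = Q C_in − Q C − k V C.
Steady state (dC/dt = 0): C_ss = Q C_in/(Q + kV) = C_in/(1 + kV/Q).
C_ss = 0.3386·2.569/(0.3386 + 0.03023·17.76) = 0.869863/0.875485 = 0.993579 mol/L.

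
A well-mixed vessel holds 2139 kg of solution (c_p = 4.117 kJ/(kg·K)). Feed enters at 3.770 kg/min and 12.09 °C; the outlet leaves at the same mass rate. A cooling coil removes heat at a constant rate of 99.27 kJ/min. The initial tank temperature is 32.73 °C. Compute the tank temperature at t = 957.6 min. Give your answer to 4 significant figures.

First-law balance (no shaft work): M c_p dT/dt = ṁ c_p (T_in − T) − 99.27.
Rearrange: dT/dt = (T_ss − T)/τ with τ = M/ṁ = 567.374 min and T_ss = T_in − Q̇/(ṁ c_p) = 5.69419 °C.
T approaches T_ss exponentially: T(t) = T_ss + (T₀ − T_ss) e^(−t/τ).
T(957.6) = 5.69419 + (27.0358)·e^(−957.6/567.374) = 5.69419 + (27.0358)·0.184930 = 10.6939 °C.

10.69 °C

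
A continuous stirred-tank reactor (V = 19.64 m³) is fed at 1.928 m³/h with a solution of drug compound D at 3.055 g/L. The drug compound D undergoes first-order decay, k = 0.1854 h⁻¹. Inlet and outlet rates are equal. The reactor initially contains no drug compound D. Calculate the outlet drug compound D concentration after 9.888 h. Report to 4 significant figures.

V dC/dt = Q(C_in − C) − k V C.
This is linear with rate a = Q/V + k = 0.283567 h⁻¹.
C_ss = Q C_in/(Q + kV) = 1.05760 g/L; C(t) = C_ss + (C₀ − C_ss) e^(−a t).
C(9.888) = 1.05760 + (-1.05760)·e^(−0.283567·9.888) = 1.05760 + (-1.05760)·0.0605727 = 0.993537 g/L.

0.9935 g/L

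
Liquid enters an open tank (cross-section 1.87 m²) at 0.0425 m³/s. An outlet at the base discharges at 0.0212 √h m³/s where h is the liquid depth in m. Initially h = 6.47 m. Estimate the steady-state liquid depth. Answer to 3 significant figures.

Accumulation of liquid (constant cross-section A): A dh/dt = Q_in − 0.0212 √h. At steady state dh/dt = 0:
Q_in = 0.0212 √h_ss ⇒ √h_ss = 0.0425/0.0212 = 2.0047.
h_ss = 2.0047² = 4.0189 m. (Since h₀ = 6.47 m > h_ss, the level will fall toward this value.)

4.02 m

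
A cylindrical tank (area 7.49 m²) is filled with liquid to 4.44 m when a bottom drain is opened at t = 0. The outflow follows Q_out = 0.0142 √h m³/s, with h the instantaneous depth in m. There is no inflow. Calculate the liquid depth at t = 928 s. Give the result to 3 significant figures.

Unsteady balance on liquid volume: A dh/dt = −0.0142 √h.
This is separable: 2 d(√h)/dt = −0.0142/A, so √h = √h₀ − (0.0142/(2A)) t.
√h = √4.44 − 0.0142·928/(2·7.49) = 2.1071 − 0.87968 = 1.2275.
h = 1.2275² = 1.5066 m.

1.51 m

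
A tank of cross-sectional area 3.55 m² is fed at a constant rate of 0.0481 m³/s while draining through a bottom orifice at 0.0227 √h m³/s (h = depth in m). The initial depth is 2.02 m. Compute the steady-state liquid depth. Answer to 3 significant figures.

Volume balance on the tank: A dh/dt = Q_in − 0.0227 √h. At steady state dh/dt = 0:
Q_in = 0.0227 √h_ss ⇒ √h_ss = 0.0481/0.0227 = 2.1189.
h_ss = 2.1189² = 4.4899 m. (Since h₀ = 2.02 m < h_ss, the level will rise toward this value.)

4.49 m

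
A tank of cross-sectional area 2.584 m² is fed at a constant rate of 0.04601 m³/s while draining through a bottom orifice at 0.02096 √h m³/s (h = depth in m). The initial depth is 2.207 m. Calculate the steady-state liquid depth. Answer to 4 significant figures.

A dh/dt = Q_in − 0.02096 √h. Steady state requires inflow = outflow:
Q_in = 0.02096 √h_ss ⇒ √h_ss = 0.04601/0.02096 = 2.19513.
h_ss = 2.19513² = 4.81861 m. (Since h₀ = 2.207 m < h_ss, the level will rise toward this value.)

4.819 m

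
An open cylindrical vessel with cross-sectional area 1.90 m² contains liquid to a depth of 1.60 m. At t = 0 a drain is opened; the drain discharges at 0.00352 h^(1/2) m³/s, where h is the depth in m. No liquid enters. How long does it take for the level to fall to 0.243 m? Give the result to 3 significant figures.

833 s

A dh/dt = −Q_out = −0.00352 √h.
Separate and integrate: 2(√h − √h₀) = −(0.00352/A) t.
t = 2A(√h₀ − √h)/0.00352 = 2·1.90·(√1.60 − √0.243)/0.00352
  = 3.8000 × (1.2649 − 0.49295) / 0.00352 = 833.37 s.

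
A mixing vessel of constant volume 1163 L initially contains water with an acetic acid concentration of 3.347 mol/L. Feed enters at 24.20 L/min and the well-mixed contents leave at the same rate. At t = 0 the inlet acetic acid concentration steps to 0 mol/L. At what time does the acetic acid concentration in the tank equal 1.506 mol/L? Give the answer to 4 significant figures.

38.38 min

Species balance: V dC/dt = Q(C_in − C) ⇒ τ = V/Q = 48.0579 min.
C(t) = C_in + (C₀ − C_in) e^(−t/τ). Set C = 1.506 and solve for t:
e^(−t/τ) = (C − C_in)/(C₀ − C_in) = (1.506 − 0)/(3.347 − 0) = 0.449955
t = −τ ln(…) = 48.0579 × 0.798607 = 38.3794 min.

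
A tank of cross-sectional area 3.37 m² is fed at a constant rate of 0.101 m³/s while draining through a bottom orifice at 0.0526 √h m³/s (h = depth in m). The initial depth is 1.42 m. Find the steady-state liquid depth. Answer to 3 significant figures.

3.69 m

Volume balance on the tank: A dh/dt = Q_in − 0.0526 √h. At steady state dh/dt = 0:
Q_in = 0.0526 √h_ss ⇒ √h_ss = 0.101/0.0526 = 1.9202.
h_ss = 1.9202² = 3.6870 m. (Since h₀ = 1.42 m < h_ss, the level will rise toward this value.)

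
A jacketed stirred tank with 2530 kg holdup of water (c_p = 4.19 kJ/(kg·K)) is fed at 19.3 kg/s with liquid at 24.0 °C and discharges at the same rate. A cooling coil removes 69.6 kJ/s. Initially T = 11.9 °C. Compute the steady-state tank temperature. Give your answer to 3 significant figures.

23.1 °C

M c_p dT/dt = ṁ c_p (T_in − T) − Q̇.
At steady state dT/dt = 0 ⇒ T_ss = T_in − Q̇/(ṁ c_p) = 24.0 − 69.6/(19.3·4.19) = 23.139 °C.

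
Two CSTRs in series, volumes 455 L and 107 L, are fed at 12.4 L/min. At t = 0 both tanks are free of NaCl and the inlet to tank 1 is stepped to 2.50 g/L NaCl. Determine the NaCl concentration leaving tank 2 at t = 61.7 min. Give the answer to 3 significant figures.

Each tank obeys Vᵢ dCᵢ/dt = Q(Cᵢ₋₁ − Cᵢ), so τᵢ = Vᵢ/Q.
τ₁ = 455/12.4 = 36.694 min; τ₂ = 107/12.4 = 8.6290 min.
Solving the cascade with C₁(0)=C₂(0)=0 gives C₂(t) = C_in[1 − (τ₁ e^(−t/τ₁) − τ₂ e^(−t/τ₂))/(τ₁ − τ₂)].
At t = 61.7: e^(−t/τ₁) = 0.18610, e^(−t/τ₂) = 0.00078464.
C₂ = 2.50·[1 − (36.694·0.18610 − 8.6290·0.00078464)/(28.065)] = 2.50·0.75693 = 1.8923 g/L.

1.89 g/L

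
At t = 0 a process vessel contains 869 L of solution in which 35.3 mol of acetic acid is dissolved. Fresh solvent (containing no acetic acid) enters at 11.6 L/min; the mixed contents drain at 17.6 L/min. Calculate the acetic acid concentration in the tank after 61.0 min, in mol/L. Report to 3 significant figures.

Total volume: dV/dt = Q_in − Q_out = -6.0000 L/min, so V(t) = 869 − 6.0000 t and V(61.0) = 503.00 L.
Species balance (pure solvent in): dm/dt = −Q_out · m/V(t).
Separate: dm/m = −Q_out dt/V(t) ⇒ ln(m/m₀) = −(Q_out/(Q_in−Q_out)) ln(V/V₀).
m = m₀ (V₀/V)^(Q_out/(Q_in−Q_out)) = 35.3 × (869/503.00)^(-2.9333) = 7.0999 mol.
C = m/V = 7.0999/503.00 = 0.014115 mol/L.

0.0141 mol/L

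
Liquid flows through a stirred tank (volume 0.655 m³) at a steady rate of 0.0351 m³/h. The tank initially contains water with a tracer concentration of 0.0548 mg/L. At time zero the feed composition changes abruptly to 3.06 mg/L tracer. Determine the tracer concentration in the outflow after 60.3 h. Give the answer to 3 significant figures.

Mass balance on the solute (V constant): V dC/dt = Q(C_in − C).
So dC/dt = (C_in − C)/τ with τ = V/Q = 0.655/0.0351 = 18.661 h.
Integrating: C(t) = C_in + (C₀ − C_in) e^(−t/τ).
C(60.3) = 3.06 + (0.0548 − 3.06)·e^(−60.3/18.661) = 3.06 + (-3.0052)·0.039504 = 2.9413 mg/L.

2.94 mg/L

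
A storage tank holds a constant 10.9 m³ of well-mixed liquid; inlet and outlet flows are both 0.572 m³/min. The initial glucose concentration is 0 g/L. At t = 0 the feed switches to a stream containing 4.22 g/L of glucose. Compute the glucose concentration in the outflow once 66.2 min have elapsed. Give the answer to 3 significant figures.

Mass balance on the solute (V constant): V dC/dt = Q(C_in − C).
Time constant τ = V/Q = 10.9/0.572 = 19.056 min.
C approaches C_in exponentially: C(t) = C_in + (C₀ − C_in) e^(−t/τ).
C(66.2) = 4.22 + (0 − 4.22)·e^(−66.2/19.056) = 4.22 + (-4.2200)·0.030993 = 4.0892 g/L.

4.09 g/L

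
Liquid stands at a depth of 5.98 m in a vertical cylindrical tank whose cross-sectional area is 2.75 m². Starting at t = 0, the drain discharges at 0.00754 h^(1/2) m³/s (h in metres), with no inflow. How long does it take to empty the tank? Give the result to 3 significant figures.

1780 s

A dh/dt = −Q_out = −0.00754 √h.
This is separable: 2 d(√h)/dt = −0.00754/A, so √h = √h₀ − (0.00754/(2A)) t.
Tank is empty when √h = 0: t_empty = 2A√h₀/0.00754.
t_empty = 2·2.75·√5.98/0.00754 = 5.5000·2.4454/0.00754 = 1783.8 s.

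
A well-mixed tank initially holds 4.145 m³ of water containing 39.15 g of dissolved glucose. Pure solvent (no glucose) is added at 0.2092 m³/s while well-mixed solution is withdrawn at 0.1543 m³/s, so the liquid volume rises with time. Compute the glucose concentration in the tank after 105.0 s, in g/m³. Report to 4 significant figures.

Let m(t) be the amount of glucose. Volume: V(t) = V₀ + (Q_in − Q_out) t = 4.145 + 0.0549000 t; V(105.0) = 9.90950 m³.
No glucose enters, so dm/dt = −Q_out · (m/V).
Separate: dm/m = −Q_out dt/V(t) ⇒ ln(m/m₀) = −(Q_out/(Q_in−Q_out)) ln(V/V₀).
m = m₀ (V₀/V)^(Q_out/(Q_in−Q_out)) = 39.15 × (4.145/9.90950)^(2.81056) = 3.37953 g.
C = m/V = 3.37953/9.90950 = 0.341040 g/m³.

0.3410 g/m³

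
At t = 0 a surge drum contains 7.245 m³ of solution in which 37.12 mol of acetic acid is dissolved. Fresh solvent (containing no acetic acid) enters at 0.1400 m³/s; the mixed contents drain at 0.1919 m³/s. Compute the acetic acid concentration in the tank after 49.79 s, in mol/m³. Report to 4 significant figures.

1.559 mol/m³

Let m(t) be the amount of acetic acid. Volume: V(t) = V₀ + (Q_in − Q_out) t = 7.245 − 0.0519000 t; V(49.79) = 4.66090 m³.
Species balance (pure solvent in): dm/dt = −Q_out · m/V(t).
Separate: dm/m = −Q_out dt/V(t) ⇒ ln(m/m₀) = −(Q_out/(Q_in−Q_out)) ln(V/V₀).
m = m₀ (V₀/V)^(Q_out/(Q_in−Q_out)) = 37.12 × (7.245/4.66090)^(-3.69750) = 7.26580 mol.
C = m/V = 7.26580/4.66090 = 1.55888 mol/m³.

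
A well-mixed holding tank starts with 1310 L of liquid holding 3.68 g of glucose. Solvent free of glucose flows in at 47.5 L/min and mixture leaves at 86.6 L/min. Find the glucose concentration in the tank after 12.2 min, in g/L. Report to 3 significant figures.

Let m(t) be the amount of glucose. Volume: V(t) = V₀ + (Q_in − Q_out) t = 1310 − 39.100 t; V(12.2) = 832.98 L.
Solute balance: dm/dt = 0 − Q_out C = −Q_out m/V(t).
dm/m = −Q_out dt/(V₀ − 39.100 t); integrating gives ln(m/m₀) = −(Q_out/(Q_in−Q_out)) ln(V/V₀).
m = m₀ (V₀/V)^(Q_out/(Q_in−Q_out)) = 3.68 × (1310/832.98)^(-2.2148) = 1.3500 g.
C = m/V = 1.3500/832.98 = 0.0016207 g/L.

0.00162 g/L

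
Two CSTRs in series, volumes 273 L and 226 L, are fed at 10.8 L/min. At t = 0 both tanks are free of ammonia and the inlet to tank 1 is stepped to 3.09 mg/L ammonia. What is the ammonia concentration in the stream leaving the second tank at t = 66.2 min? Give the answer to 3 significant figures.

Time constants: τᵢ = Vᵢ/Q for each well-mixed tank.
τ₁ = 273/10.8 = 25.278 min; τ₂ = 226/10.8 = 20.926 min.
Solving the cascade with C₁(0)=C₂(0)=0 gives C₂(t) = C_in[1 − (τ₁ e^(−t/τ₁) − τ₂ e^(−t/τ₂))/(τ₁ − τ₂)].
At t = 66.2: e^(−t/τ₁) = 0.072883, e^(−t/τ₂) = 0.042276.
C₂ = 3.09·[1 − (25.278·0.072883 − 20.926·0.042276)/(4.3519)] = 3.09·0.77994 = 2.4100 mg/L.

2.41 mg/L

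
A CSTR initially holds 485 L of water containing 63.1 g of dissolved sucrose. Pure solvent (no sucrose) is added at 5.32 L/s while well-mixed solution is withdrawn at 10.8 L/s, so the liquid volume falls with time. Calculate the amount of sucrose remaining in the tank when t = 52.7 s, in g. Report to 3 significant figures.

10.6 g

Let m(t) be the amount of sucrose. Volume: V(t) = V₀ + (Q_in − Q_out) t = 485 − 5.4800 t; V(52.7) = 196.20 L.
Solute balance: dm/dt = 0 − Q_out C = −Q_out m/V(t).
dm/m = −Q_out dt/(V₀ − 5.4800 t); integrating gives ln(m/m₀) = −(Q_out/(Q_in−Q_out)) ln(V/V₀).
m = m₀ (V₀/V)^(Q_out/(Q_in−Q_out)) = 63.1 × (485/196.20)^(-1.9708) = 10.603 g.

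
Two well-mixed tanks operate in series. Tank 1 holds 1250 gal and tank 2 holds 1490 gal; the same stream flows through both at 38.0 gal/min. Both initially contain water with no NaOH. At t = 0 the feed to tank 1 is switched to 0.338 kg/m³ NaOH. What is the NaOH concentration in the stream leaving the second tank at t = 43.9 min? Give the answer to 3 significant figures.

Time constants: τᵢ = Vᵢ/Q for each well-mixed tank.
τ₁ = 1250/38.0 = 32.895 min; τ₂ = 1490/38.0 = 39.211 min.
Solving the cascade with C₁(0)=C₂(0)=0 gives C₂(t) = C_in[1 − (τ₁ e^(−t/τ₁) − τ₂ e^(−t/τ₂))/(τ₁ − τ₂)].
At t = 43.9: e^(−t/τ₁) = 0.26327, e^(−t/τ₂) = 0.32641.
C₂ = 0.338·[1 − (32.895·0.26327 − 39.211·0.32641)/(-6.3158)] = 0.338·0.34475 = 0.11653 kg/m³.

0.117 kg/m³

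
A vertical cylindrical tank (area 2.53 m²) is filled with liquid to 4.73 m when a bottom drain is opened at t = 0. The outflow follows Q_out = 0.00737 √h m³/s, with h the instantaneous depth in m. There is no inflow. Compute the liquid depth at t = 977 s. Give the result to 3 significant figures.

0.565 m

With no inflow, A dh/dt = −0.00737 √h.
∫ h^(−1/2) dh = −(0.00737/A) ∫ dt, giving 2√h = 2√h₀ − (0.00737/A) t.
√h = √4.73 − 0.00737·977/(2·2.53) = 2.1749 − 1.4230 = 0.75183.
h = 0.75183² = 0.56526 m.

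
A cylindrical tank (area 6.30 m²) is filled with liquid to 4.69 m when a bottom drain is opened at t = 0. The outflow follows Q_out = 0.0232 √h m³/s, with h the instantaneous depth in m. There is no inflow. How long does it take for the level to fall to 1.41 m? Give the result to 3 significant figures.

531 s

Unsteady balance on liquid volume: A dh/dt = −0.0232 √h.
This is separable: 2 d(√h)/dt = −0.0232/A, so √h = √h₀ − (0.0232/(2A)) t.
t = 2A(√h₀ − √h)/0.0232 = 2·6.30·(√4.69 − √1.41)/0.0232
  = 12.600 × (2.1656 − 1.1874) / 0.0232 = 531.27 s.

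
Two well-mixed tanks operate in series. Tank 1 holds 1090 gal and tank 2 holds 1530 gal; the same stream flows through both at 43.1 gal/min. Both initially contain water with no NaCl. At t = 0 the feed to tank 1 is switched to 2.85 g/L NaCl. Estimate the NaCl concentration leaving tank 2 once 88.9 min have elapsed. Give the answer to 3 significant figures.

Time constants: τᵢ = Vᵢ/Q for each well-mixed tank.
τ₁ = 1090/43.1 = 25.290 min; τ₂ = 1530/43.1 = 35.499 min.
Solving the cascade with C₁(0)=C₂(0)=0 gives C₂(t) = C_in[1 − (τ₁ e^(−t/τ₁) − τ₂ e^(−t/τ₂))/(τ₁ − τ₂)].
At t = 88.9: e^(−t/τ₁) = 0.029741, e^(−t/τ₂) = 0.081732.
C₂ = 2.85·[1 − (25.290·0.029741 − 35.499·0.081732)/(-10.209)] = 2.85·0.78947 = 2.2500 g/L.

2.25 g/L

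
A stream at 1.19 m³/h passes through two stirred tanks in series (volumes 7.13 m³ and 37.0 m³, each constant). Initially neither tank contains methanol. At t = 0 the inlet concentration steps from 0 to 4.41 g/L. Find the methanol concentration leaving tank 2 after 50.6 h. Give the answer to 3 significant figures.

3.34 g/L

Each tank obeys Vᵢ dCᵢ/dt = Q(Cᵢ₋₁ − Cᵢ), so τᵢ = Vᵢ/Q.
τ₁ = 7.13/1.19 = 5.9916 h; τ₂ = 37.0/1.19 = 31.092 h.
Solving the cascade with C₁(0)=C₂(0)=0 gives C₂(t) = C_in[1 − (τ₁ e^(−t/τ₁) − τ₂ e^(−t/τ₂))/(τ₁ − τ₂)].
At t = 50.6: e^(−t/τ₁) = 0.00021494, e^(−t/τ₂) = 0.19644.
C₂ = 4.41·[1 − (5.9916·0.00021494 − 31.092·0.19644)/(-25.101)] = 4.41·0.75672 = 3.3371 g/L.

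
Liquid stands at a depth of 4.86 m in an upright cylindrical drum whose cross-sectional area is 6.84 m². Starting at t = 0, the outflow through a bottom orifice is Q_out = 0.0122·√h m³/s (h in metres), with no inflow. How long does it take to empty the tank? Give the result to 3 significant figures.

2470 s

With no inflow, A dh/dt = −0.0122 √h.
Separate and integrate: 2(√h − √h₀) = −(0.0122/A) t.
Tank is empty when √h = 0: t_empty = 2A√h₀/0.0122.
t_empty = 2·6.84·√4.86/0.0122 = 13.680·2.2045/0.0122 = 2472.0 s.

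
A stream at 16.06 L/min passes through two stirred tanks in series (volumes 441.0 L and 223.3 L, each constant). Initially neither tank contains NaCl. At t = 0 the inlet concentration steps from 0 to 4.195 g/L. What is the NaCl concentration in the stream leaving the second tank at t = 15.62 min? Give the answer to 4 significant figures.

0.7828 g/L

Time constants: τᵢ = Vᵢ/Q for each well-mixed tank.
τ₁ = 441.0/16.06 = 27.4595 min; τ₂ = 223.3/16.06 = 13.9041 min.
Solving the cascade with C₁(0)=C₂(0)=0 gives C₂(t) = C_in[1 − (τ₁ e^(−t/τ₁) − τ₂ e^(−t/τ₂))/(τ₁ − τ₂)].
At t = 15.62: e^(−t/τ₁) = 0.566183, e^(−t/τ₂) = 0.325169.
C₂ = 4.195·[1 − (27.4595·0.566183 − 13.9041·0.325169)/(13.5554)] = 4.195·0.186603 = 0.782799 g/L.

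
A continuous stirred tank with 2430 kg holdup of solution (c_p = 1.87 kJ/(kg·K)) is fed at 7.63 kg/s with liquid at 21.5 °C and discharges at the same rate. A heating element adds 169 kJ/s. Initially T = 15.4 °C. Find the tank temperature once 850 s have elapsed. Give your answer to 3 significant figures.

32.1 °C

M c_p dT/dt = ṁ c_p (T_in − T) + Q̇.
Rearrange: dT/dt = (T_ss − T)/τ with τ = M/ṁ = 318.48 s and T_ss = T_in + Q̇/(ṁ c_p) = 33.345 °C.
Solution: T(t) = T_ss + (T₀ − T_ss) e^(−t/τ).
T(850) = 33.345 + (-17.945)·e^(−850/318.48) = 33.345 + (-17.945)·0.069326 = 32.101 °C.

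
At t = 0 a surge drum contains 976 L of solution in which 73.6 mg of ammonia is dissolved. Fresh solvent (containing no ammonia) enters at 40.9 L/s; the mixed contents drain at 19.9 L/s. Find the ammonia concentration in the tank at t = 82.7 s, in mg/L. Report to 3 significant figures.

0.0103 mg/L

Total volume: dV/dt = Q_in − Q_out = 21.000 L/s, so V(t) = 976 + 21.000 t and V(82.7) = 2712.7 L.
No ammonia enters, so dm/dt = −Q_out · (m/V).
Separate: dm/m = −Q_out dt/V(t) ⇒ ln(m/m₀) = −(Q_out/(Q_in−Q_out)) ln(V/V₀).
m = m₀ (V₀/V)^(Q_out/(Q_in−Q_out)) = 73.6 × (976/2712.7)^(0.94762) = 27.937 mg.
C = m/V = 27.937/2712.7 = 0.010299 mg/L.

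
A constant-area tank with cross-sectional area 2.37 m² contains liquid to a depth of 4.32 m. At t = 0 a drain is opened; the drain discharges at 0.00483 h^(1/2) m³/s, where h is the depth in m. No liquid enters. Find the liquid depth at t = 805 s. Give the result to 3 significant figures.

With no inflow, A dh/dt = −0.00483 √h.
This is separable: 2 d(√h)/dt = −0.00483/A, so √h = √h₀ − (0.00483/(2A)) t.
√h = √4.32 − 0.00483·805/(2·2.37) = 2.0785 − 0.82028 = 1.2582.
h = 1.2582² = 1.5830 m.

1.58 m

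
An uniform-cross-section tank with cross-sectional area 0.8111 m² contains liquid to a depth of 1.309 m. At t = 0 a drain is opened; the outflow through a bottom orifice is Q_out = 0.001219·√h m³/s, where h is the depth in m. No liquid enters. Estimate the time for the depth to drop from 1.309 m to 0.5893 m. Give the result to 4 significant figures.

Unsteady balance on liquid volume: A dh/dt = −0.001219 √h.
∫ h^(−1/2) dh = −(0.001219/A) ∫ dt, giving 2√h = 2√h₀ − (0.001219/A) t.
t = 2A(√h₀ − √h)/0.001219 = 2·0.8111·(√1.309 − √0.5893)/0.001219
  = 1.62220 × (1.14412 − 0.767659) / 0.001219 = 500.974 s.

501.0 s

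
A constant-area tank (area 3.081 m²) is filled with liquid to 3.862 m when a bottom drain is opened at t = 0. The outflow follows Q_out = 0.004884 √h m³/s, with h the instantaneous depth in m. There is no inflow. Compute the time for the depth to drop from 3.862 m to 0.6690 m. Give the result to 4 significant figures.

1447 s

With no inflow, A dh/dt = −0.004884 √h.
Separate and integrate: 2(√h − √h₀) = −(0.004884/A) t.
t = 2A(√h₀ − √h)/0.004884 = 2·3.081·(√3.862 − √0.6690)/0.004884
  = 6.16200 × (1.96520 − 0.817924) / 0.004884 = 1447.48 s.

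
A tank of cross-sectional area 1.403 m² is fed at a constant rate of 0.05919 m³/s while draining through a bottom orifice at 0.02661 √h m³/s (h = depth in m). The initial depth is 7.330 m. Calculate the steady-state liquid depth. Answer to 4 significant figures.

Accumulation of liquid (constant cross-section A): A dh/dt = Q_in − 0.02661 √h. At steady state dh/dt = 0:
Q_in = 0.02661 √h_ss ⇒ √h_ss = 0.05919/0.02661 = 2.22435.
h_ss = 2.22435² = 4.94774 m. (Since h₀ = 7.330 m > h_ss, the level will fall toward this value.)

4.948 m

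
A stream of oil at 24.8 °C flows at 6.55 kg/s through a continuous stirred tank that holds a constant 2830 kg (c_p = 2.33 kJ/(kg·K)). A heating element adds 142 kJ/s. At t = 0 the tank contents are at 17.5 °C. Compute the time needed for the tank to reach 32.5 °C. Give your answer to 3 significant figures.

1010 s

M c_p dT/dt = ṁ c_p (T_in − T) + Q̇.
τ = M/ṁ = 432.06 s; T_ss = T_in + Q̇/(ṁ c_p) = 34.104 °C.
T(t) = T_ss + (T₀ − T_ss) e^(−t/τ). Set T = 32.5:
e^(−t/τ) = (32.5 − 34.104)/(17.5 − 34.104) = 0.096628
t = −432.06 · ln(0.096628) = 1009.7 s.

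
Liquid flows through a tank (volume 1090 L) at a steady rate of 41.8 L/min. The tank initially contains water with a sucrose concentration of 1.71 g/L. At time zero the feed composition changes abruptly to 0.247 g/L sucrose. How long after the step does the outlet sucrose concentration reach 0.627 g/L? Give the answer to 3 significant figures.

Species balance on the tank: V dC/dt = Q(C_in − C), so τ = V/Q = 26.077 min.
C(t) = C_in + (C₀ − C_in) e^(−t/τ). Set C = 0.627 and solve for t:
e^(−t/τ) = (C − C_in)/(C₀ − C_in) = (0.627 − 0.247)/(1.71 − 0.247) = 0.25974
t = −τ ln(…) = 26.077 × 1.3481 = 35.153 min.

35.2 min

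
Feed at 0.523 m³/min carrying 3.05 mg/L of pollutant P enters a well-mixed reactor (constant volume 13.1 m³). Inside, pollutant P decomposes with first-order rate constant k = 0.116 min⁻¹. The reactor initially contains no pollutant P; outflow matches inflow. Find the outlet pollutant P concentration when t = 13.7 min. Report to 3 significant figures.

Accumulation = in − out − consumed: V dC/dt = Q C_in − Q C − k V C.
dC/dt = (Q/V) C_in − (Q/V + k) C; effective rate a = Q/V + k = 0.039924 + 0.116 = 0.15592 min⁻¹.
C_ss = Q C_in/(Q + kV) = 0.78094 mg/L; C(t) = C_ss + (C₀ − C_ss) e^(−a t).
C(13.7) = 0.78094 + (-0.78094)·e^(−0.15592·13.7) = 0.78094 + (-0.78094)·0.11811 = 0.68871 mg/L.

0.689 mg/L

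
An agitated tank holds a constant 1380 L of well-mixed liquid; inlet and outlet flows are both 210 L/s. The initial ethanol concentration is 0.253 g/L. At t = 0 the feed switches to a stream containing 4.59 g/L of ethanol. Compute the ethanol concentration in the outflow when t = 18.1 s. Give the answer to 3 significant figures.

Transient balance on the dissolved component: V dC/dt = Q(C_in − C).
Rewrite as dC/dt + C/τ = C_in/τ, τ = V/Q = 6.5714 s.
C approaches C_in exponentially: C(t) = C_in + (C₀ − C_in) e^(−t/τ).
C(18.1) = 4.59 + (0.253 − 4.59)·e^(−18.1/6.5714) = 4.59 + (-4.3370)·0.063651 = 4.3139 g/L.

4.31 g/L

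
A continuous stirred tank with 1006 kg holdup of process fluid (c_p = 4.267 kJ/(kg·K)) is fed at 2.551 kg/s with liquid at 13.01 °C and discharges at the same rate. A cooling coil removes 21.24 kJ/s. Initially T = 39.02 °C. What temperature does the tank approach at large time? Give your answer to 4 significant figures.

M c_p dT/dt = ṁ c_p (T_in − T) − Q̇.
At steady state dT/dt = 0 ⇒ T_ss = T_in − Q̇/(ṁ c_p) = 13.01 − 21.24/(2.551·4.267) = 11.0587 °C.

11.06 °C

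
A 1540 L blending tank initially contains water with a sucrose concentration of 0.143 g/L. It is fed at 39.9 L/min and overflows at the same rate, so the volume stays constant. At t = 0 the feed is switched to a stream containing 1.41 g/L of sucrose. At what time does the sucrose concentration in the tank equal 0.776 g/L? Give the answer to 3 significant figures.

26.7 min

Mass balance on the solute (V constant): V dC/dt = Q(C_in − C), so τ = V/Q = 38.596 min.
C(t) = C_in + (C₀ − C_in) e^(−t/τ). Set C = 0.776 and solve for t:
e^(−t/τ) = (C − C_in)/(C₀ − C_in) = (0.776 − 1.41)/(0.143 − 1.41) = 0.50039
t = −τ ln(…) = 38.596 × 0.69236 = 26.723 min.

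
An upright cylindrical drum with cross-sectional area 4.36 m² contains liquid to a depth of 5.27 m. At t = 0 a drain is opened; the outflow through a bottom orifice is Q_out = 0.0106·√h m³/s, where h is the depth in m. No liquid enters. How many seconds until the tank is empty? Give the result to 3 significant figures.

1890 s

With no inflow, A dh/dt = −0.0106 √h.
This is separable: 2 d(√h)/dt = −0.0106/A, so √h = √h₀ − (0.0106/(2A)) t.
Set h = 0: 2√h₀ = (0.0106/A) t_empty ⇒ t_empty = 2A√h₀/0.0106.
t_empty = 2·4.36·√5.27/0.0106 = 8.7200·2.2956/0.0106 = 1888.5 s.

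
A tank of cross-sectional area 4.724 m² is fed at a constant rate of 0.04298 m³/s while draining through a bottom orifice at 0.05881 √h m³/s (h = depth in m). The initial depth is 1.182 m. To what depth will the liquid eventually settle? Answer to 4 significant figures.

Volume balance on the tank: A dh/dt = Q_in − 0.05881 √h. At steady state dh/dt = 0:
Q_in = 0.05881 √h_ss ⇒ √h_ss = 0.04298/0.05881 = 0.730828.
h_ss = 0.730828² = 0.534110 m. (Since h₀ = 1.182 m > h_ss, the level will fall toward this value.)

0.5341 m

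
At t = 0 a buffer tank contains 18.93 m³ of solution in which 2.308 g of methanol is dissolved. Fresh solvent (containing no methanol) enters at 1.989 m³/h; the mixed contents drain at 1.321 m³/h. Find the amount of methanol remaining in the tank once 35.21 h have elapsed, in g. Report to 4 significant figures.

0.4674 g

Total volume: dV/dt = Q_in − Q_out = 0.668000 m³/h, so V(t) = 18.93 + 0.668000 t and V(35.21) = 42.4503 m³.
Species balance (pure solvent in): dm/dt = −Q_out · m/V(t).
dm/m = −Q_out dt/(V₀ + 0.668000 t); integrating gives ln(m/m₀) = −(Q_out/(Q_in−Q_out)) ln(V/V₀).
m = m₀ (V₀/V)^(Q_out/(Q_in−Q_out)) = 2.308 × (18.93/42.4503)^(1.97754) = 0.467360 g.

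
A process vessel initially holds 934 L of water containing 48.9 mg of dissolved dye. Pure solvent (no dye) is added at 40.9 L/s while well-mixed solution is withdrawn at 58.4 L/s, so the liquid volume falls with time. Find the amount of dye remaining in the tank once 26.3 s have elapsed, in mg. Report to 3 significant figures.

Total volume: dV/dt = Q_in − Q_out = -17.500 L/s, so V(t) = 934 − 17.500 t and V(26.3) = 473.75 L.
Species balance (pure solvent in): dm/dt = −Q_out · m/V(t).
dm/m = −Q_out dt/(V₀ − 17.500 t); integrating gives ln(m/m₀) = −(Q_out/(Q_in−Q_out)) ln(V/V₀).
m = m₀ (V₀/V)^(Q_out/(Q_in−Q_out)) = 48.9 × (934/473.75)^(-3.3371) = 5.0761 mg.

5.08 mg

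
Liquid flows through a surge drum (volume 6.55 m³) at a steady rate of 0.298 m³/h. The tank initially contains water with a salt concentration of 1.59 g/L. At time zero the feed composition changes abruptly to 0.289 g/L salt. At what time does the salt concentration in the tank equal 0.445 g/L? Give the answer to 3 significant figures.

Accumulation = in − out for the solute gives V dC/dt = Q(C_in − C), so τ = V/Q = 21.980 h.
C(t) = C_in + (C₀ − C_in) e^(−t/τ). Set C = 0.445 and solve for t:
e^(−t/τ) = (C − C_in)/(C₀ − C_in) = (0.445 − 0.289)/(1.59 − 0.289) = 0.11991
t = −τ ln(…) = 21.980 × 2.1210 = 46.620 h.

46.6 h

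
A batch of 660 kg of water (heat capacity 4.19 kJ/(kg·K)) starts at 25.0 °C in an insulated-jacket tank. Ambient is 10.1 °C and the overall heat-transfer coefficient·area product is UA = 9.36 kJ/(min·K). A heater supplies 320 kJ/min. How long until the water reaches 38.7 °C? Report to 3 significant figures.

Lumped-capacitance energy balance: M c_p dT/dt = UA(T_amb − T) + Q̇.
τ = M c_p/UA = 295.45 min; T_ss = T_amb + Q̇/UA = 10.1 + 320/9.36 = 44.288 °C.
T(t) = T_ss + (T₀ − T_ss)e^(−t/τ); set T = 38.7:
t = −τ ln[(T − T_ss)/(T₀ − T_ss)] = −295.45 · ln(0.28972) = 366.02 min.

366 min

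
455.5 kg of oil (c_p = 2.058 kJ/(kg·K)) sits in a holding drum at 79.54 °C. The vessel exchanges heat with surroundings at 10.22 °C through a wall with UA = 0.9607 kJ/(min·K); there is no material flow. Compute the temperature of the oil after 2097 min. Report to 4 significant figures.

M c_p dT/dt = −UA(T − T_amb).
dT/dt = (T_ss − T)/τ with T_ss = T_amb = 10.2200 °C, τ = M c_p/UA = 455.5·2.058/0.9607 = 975.767 min.
Solution: T(t) = T_ss + (T₀ − T_ss) e^(−t/τ).
T(2097) = 10.2200 + (69.3200)·0.116591 = 18.3021 °C.

18.30 °C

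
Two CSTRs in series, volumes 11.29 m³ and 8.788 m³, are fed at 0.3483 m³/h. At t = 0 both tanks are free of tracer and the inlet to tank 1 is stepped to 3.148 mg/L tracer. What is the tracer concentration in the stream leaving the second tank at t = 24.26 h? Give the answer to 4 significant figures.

Species balance on tank i: dCᵢ/dt = (Cᵢ₋₁ − Cᵢ)/τᵢ with τᵢ = Vᵢ/Q.
τ₁ = 11.29/0.3483 = 32.4146 h; τ₂ = 8.788/0.3483 = 25.2311 h.
Solving the cascade with C₁(0)=C₂(0)=0 gives C₂(t) = C_in[1 − (τ₁ e^(−t/τ₁) − τ₂ e^(−t/τ₂))/(τ₁ − τ₂)].
At t = 24.26: e^(−t/τ₁) = 0.473109, e^(−t/τ₂) = 0.382315.
C₂ = 3.148·[1 − (32.4146·0.473109 − 25.2311·0.382315)/(7.18346)] = 3.148·0.207984 = 0.654735 mg/L.

0.6547 mg/L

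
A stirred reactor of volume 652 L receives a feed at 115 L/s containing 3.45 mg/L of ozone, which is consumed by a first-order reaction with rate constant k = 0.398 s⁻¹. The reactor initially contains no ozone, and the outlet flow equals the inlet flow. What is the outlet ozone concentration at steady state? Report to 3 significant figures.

1.06 mg/L

Accumulation = in − out − consumed: V dC/dt = Q C_in − Q C − k V C.
At steady state: 0 = Q C_in − (Q + kV) C_ss, so C_ss = Q C_in/(Q + kV).
C_ss = 115·3.45/(115 + 0.398·652) = 396.75/374.50 = 1.0594 mg/L.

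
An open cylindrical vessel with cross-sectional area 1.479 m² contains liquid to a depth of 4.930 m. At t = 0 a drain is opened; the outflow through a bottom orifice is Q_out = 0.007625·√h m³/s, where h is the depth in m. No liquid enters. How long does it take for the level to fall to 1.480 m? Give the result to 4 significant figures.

389.4 s

A dh/dt = −Q_out = −0.007625 √h.
Separate and integrate: 2(√h − √h₀) = −(0.007625/A) t.
t = 2A(√h₀ − √h)/0.007625 = 2·1.479·(√4.930 − √1.480)/0.007625
  = 2.95800 × (2.22036 − 1.21655) / 0.007625 = 389.412 s.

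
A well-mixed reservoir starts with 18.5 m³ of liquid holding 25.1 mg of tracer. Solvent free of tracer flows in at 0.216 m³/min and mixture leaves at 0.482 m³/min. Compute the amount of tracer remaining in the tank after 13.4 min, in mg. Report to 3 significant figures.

17.0 mg

Total volume: dV/dt = Q_in − Q_out = -0.26600 m³/min, so V(t) = 18.5 − 0.26600 t and V(13.4) = 14.936 m³.
Species balance (pure solvent in): dm/dt = −Q_out · m/V(t).
dm/m = −Q_out dt/(V₀ − 0.26600 t); integrating gives ln(m/m₀) = −(Q_out/(Q_in−Q_out)) ln(V/V₀).
m = m₀ (V₀/V)^(Q_out/(Q_in−Q_out)) = 25.1 × (18.5/14.936)^(-1.8120) = 17.031 mg.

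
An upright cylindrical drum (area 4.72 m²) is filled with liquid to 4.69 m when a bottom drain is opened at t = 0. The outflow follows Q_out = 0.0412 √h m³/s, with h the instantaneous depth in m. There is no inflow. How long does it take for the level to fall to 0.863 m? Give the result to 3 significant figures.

283 s

With no inflow, A dh/dt = −0.0412 √h.
Separate and integrate: 2(√h − √h₀) = −(0.0412/A) t.
t = 2A(√h₀ − √h)/0.0412 = 2·4.72·(√4.69 − √0.863)/0.0412
  = 9.4400 × (2.1656 − 0.92898) / 0.0412 = 283.35 s.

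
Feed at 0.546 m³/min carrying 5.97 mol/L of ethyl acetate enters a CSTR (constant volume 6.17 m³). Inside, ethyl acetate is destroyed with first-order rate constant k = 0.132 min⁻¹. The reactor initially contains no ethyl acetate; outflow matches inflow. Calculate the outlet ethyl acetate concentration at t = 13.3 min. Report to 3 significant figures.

2.27 mol/L

Accumulation = in − out − consumed: V dC/dt = Q C_in − Q C − k V C.
This is linear with rate a = Q/V + k = 0.22049 min⁻¹.
C_ss = Q C_in/(Q + kV) = 2.3960 mol/L; C(t) = C_ss + (C₀ − C_ss) e^(−a t).
C(13.3) = 2.3960 + (-2.3960)·e^(−0.22049·13.3) = 2.3960 + (-2.3960)·0.053261 = 2.2684 mol/L.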